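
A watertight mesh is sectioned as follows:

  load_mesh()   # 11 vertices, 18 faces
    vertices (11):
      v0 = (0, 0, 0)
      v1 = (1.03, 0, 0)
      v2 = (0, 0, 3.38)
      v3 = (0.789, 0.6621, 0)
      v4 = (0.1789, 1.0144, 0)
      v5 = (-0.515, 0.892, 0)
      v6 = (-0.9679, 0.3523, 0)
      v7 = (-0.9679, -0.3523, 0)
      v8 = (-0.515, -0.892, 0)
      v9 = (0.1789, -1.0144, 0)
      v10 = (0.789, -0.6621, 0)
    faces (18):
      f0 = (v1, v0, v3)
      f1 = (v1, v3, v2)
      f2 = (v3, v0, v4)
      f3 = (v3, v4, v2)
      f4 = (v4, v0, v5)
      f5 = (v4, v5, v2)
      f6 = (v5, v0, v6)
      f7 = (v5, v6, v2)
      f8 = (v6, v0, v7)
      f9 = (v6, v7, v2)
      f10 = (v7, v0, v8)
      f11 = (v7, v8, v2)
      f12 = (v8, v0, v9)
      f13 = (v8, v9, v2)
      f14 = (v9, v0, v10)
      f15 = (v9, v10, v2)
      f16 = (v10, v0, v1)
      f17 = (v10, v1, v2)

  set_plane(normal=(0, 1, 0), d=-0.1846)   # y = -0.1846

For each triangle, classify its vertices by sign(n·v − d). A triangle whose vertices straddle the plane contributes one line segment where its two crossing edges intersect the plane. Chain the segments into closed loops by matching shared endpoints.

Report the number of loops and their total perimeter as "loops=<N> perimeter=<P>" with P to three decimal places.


Straddling triangles (10 of 18):
  (v6,v0,v7) [++-] → (-0.507165, -0.1846, 0)–(-0.9679, -0.1846, 0)  len=0.4607
  (v6,v7,v2) [+-+] → (-0.9679, -0.1846, 0)–(-0.507165, -0.1846, 1.60893)  len=1.6736
  (v7,v0,v8) [-+-] → (-0.507165, -0.1846, 0)–(-0.10658, -0.1846, 0)  len=0.4006
  (v7,v8,v2) [--+] → (-0.10658, -0.1846, 2.68051)–(-0.507165, -0.1846, 1.60893)  len=1.1440
  (v8,v0,v9) [-+-] → (-0.10658, -0.1846, 0)–(0.0325561, -0.1846, 0)  len=0.1391
  (v8,v9,v2) [--+] → (0.0325561, -0.1846, 2.76491)–(-0.10658, -0.1846, 2.68051)  len=0.1627
  (v9,v0,v10) [-+-] → (0.0325561, -0.1846, 0)–(0.219981, -0.1846, 0)  len=0.1874
  (v9,v10,v2) [--+] → (0.219981, -0.1846, 2.43762)–(0.0325561, -0.1846, 2.76491)  len=0.3772
  (v10,v0,v1) [-++] → (0.219981, -0.1846, 0)–(0.962807, -0.1846, 0)  len=0.7428
  (v10,v1,v2) [-++] → (0.962807, -0.1846, 0)–(0.219981, -0.1846, 2.43762)  len=2.5483

Chained into 1 loop(s):
  loop 1: 10 segments, perimeter = 7.8365
Total perimeter = 7.836

loops=1 perimeter=7.836


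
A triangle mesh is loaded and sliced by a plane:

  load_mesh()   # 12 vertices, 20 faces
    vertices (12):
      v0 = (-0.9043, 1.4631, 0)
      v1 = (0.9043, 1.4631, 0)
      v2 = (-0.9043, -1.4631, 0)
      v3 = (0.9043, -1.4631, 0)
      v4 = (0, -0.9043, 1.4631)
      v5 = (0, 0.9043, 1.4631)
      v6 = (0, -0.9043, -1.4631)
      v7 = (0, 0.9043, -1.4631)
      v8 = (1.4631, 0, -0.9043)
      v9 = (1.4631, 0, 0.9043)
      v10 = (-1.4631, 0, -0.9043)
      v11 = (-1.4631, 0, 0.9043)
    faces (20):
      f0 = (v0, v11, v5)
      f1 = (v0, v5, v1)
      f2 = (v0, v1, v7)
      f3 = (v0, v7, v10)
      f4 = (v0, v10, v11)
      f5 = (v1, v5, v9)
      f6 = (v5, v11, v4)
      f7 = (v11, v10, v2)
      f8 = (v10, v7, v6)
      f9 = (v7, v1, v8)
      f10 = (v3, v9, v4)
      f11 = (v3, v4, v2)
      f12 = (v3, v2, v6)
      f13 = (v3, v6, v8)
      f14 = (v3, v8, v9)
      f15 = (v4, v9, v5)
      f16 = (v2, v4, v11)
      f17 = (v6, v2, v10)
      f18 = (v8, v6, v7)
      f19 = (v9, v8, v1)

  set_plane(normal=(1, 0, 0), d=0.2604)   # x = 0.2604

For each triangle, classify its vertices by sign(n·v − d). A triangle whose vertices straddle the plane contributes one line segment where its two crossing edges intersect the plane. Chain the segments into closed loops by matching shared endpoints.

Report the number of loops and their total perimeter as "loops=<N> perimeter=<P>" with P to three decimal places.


loops=1 perimeter=9.255

Straddling triangles (10 of 20):
  (v0,v5,v1) [--+] → (0.2604, 1.06521, 1.04179)–(0.2604, 1.4631, 0)  len=1.1152
  (v0,v1,v7) [-+-] → (0.2604, 1.4631, 0)–(0.2604, 1.06521, -1.04179)  len=1.1152
  (v1,v5,v9) [+-+] → (0.2604, 1.06521, 1.04179)–(0.2604, 0.743354, 1.36365)  len=0.4552
  (v7,v1,v8) [-++] → (0.2604, 1.06521, -1.04179)–(0.2604, 0.743354, -1.36365)  len=0.4552
  (v3,v9,v4) [++-] → (0.2604, -0.743354, 1.36365)–(0.2604, -1.06521, 1.04179)  len=0.4552
  (v3,v4,v2) [+--] → (0.2604, -1.06521, 1.04179)–(0.2604, -1.4631, 0)  len=1.1152
  (v3,v2,v6) [+--] → (0.2604, -1.4631, 0)–(0.2604, -1.06521, -1.04179)  len=1.1152
  (v3,v6,v8) [+-+] → (0.2604, -1.06521, -1.04179)–(0.2604, -0.743354, -1.36365)  len=0.4552
  (v4,v9,v5) [-+-] → (0.2604, -0.743354, 1.36365)–(0.2604, 0.743354, 1.36365)  len=1.4867
  (v8,v6,v7) [+--] → (0.2604, -0.743354, -1.36365)–(0.2604, 0.743354, -1.36365)  len=1.4867

Chained into 1 loop(s):
  loop 1: 10 segments, perimeter = 9.2549
Total perimeter = 9.255


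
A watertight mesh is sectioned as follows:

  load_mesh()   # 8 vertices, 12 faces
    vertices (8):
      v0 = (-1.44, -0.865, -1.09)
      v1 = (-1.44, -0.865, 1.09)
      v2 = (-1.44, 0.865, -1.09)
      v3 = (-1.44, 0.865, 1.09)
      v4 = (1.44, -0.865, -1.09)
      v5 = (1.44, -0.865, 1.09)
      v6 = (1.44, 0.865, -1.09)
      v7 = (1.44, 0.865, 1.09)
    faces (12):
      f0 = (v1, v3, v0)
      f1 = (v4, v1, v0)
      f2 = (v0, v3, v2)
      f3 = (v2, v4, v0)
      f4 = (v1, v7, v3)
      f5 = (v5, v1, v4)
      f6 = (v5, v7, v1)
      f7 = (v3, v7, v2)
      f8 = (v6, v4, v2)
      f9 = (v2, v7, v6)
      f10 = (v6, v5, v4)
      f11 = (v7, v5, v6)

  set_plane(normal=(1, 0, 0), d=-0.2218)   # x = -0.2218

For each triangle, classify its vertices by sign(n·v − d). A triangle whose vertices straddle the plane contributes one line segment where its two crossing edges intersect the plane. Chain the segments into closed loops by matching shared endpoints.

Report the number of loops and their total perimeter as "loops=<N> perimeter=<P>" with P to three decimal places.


Straddling triangles (8 of 12):
  (v4,v1,v0) [+--] → (-0.2218, -0.865, 0.16789)–(-0.2218, -0.865, -1.09)  len=1.2579
  (v2,v4,v0) [-+-] → (-0.2218, 0.133234, -1.09)–(-0.2218, -0.865, -1.09)  len=0.9982
  (v1,v7,v3) [-+-] → (-0.2218, -0.133234, 1.09)–(-0.2218, 0.865, 1.09)  len=0.9982
  (v5,v1,v4) [+-+] → (-0.2218, -0.865, 1.09)–(-0.2218, -0.865, 0.16789)  len=0.9221
  (v5,v7,v1) [++-] → (-0.2218, -0.133234, 1.09)–(-0.2218, -0.865, 1.09)  len=0.7318
  (v3,v7,v2) [-+-] → (-0.2218, 0.865, 1.09)–(-0.2218, 0.865, -0.16789)  len=1.2579
  (v6,v4,v2) [++-] → (-0.2218, 0.133234, -1.09)–(-0.2218, 0.865, -1.09)  len=0.7318
  (v2,v7,v6) [-++] → (-0.2218, 0.865, -0.16789)–(-0.2218, 0.865, -1.09)  len=0.9221

Chained into 1 loop(s):
  loop 1: 8 segments, perimeter = 7.8200
Total perimeter = 7.820

loops=1 perimeter=7.820


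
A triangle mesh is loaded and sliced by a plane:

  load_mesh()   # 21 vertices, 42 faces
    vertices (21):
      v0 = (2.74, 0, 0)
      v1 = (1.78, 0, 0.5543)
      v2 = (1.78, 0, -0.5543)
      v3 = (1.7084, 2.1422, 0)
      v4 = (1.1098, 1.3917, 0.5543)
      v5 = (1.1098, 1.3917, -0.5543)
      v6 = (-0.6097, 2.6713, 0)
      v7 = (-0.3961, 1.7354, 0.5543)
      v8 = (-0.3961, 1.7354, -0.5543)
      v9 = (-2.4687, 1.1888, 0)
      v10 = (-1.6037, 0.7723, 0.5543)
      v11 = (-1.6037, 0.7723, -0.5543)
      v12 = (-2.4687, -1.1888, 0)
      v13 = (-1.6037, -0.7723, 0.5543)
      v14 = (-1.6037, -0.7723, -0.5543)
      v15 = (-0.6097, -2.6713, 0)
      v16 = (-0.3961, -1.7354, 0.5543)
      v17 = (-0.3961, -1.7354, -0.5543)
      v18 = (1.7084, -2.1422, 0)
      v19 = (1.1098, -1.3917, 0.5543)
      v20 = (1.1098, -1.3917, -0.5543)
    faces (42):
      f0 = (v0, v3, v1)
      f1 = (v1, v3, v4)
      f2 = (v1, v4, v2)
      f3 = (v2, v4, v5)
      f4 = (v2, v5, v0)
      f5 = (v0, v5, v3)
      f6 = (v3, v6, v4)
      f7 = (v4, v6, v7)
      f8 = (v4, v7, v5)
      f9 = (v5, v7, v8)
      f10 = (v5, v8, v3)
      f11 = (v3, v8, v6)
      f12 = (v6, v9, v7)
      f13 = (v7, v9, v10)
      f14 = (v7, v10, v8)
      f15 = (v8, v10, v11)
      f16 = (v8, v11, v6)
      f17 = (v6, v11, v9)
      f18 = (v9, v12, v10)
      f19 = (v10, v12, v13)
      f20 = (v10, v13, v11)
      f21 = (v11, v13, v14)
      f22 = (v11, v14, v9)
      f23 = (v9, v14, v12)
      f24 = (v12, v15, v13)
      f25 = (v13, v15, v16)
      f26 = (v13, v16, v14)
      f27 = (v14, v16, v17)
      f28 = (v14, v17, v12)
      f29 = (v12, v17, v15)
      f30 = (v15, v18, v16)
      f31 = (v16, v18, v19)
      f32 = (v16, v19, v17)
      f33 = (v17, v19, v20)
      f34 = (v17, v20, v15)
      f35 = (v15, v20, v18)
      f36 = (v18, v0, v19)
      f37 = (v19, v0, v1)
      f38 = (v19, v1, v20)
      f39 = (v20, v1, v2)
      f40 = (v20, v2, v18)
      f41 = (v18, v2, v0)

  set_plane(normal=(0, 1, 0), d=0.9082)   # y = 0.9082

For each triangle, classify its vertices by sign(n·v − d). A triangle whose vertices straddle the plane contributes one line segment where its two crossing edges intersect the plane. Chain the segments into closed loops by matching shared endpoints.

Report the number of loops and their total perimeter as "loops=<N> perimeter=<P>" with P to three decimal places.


Straddling triangles (14 of 42):
  (v0,v3,v1) [-+-] → (2.30265, 0.9082, 0)–(1.74964, 0.9082, 0.319301)  len=0.6386
  (v1,v3,v4) [-++] → (1.74964, 0.9082, 0.319301)–(1.34264, 0.9082, 0.5543)  len=0.4700
  (v1,v4,v2) [-+-] → (1.34264, 0.9082, 0.5543)–(1.34264, 0.9082, 0.169154)  len=0.3851
  (v2,v4,v5) [-++] → (1.34264, 0.9082, 0.169154)–(1.34264, 0.9082, -0.5543)  len=0.7235
  (v2,v5,v0) [-+-] → (1.34264, 0.9082, -0.5543)–(1.67616, 0.9082, -0.361727)  len=0.3851
  (v0,v5,v3) [-++] → (1.67616, 0.9082, -0.361727)–(2.30265, 0.9082, 0)  len=0.7234
  (v7,v9,v10) [++-] → (-1.88594, 0.9082, 0.373437)–(-1.4333, 0.9082, 0.5543)  len=0.4874
  (v7,v10,v8) [+-+] → (-1.4333, 0.9082, 0.5543)–(-1.4333, 0.9082, 0.397869)  len=0.1564
  (v8,v10,v11) [+--] → (-1.4333, 0.9082, 0.397869)–(-1.4333, 0.9082, -0.5543)  len=0.9522
  (v8,v11,v6) [+-+] → (-1.4333, 0.9082, -0.5543)–(-1.53257, 0.9082, -0.514632)  len=0.1069
  (v6,v11,v9) [+-+] → (-1.53257, 0.9082, -0.514632)–(-1.88594, 0.9082, -0.373437)  len=0.3805
  (v9,v12,v10) [+--] → (-2.4687, 0.9082, 0)–(-1.88594, 0.9082, 0.373437)  len=0.6921
  (v11,v14,v9) [--+] → (-2.34493, 0.9082, -0.0793109)–(-1.88594, 0.9082, -0.373437)  len=0.5451
  (v9,v14,v12) [+--] → (-2.34493, 0.9082, -0.0793109)–(-2.4687, 0.9082, 0)  len=0.1470

Chained into 2 loop(s):
  loop 1: 6 segments, perimeter = 3.3257
  loop 2: 8 segments, perimeter = 3.4678
Total perimeter = 6.793

loops=2 perimeter=6.793


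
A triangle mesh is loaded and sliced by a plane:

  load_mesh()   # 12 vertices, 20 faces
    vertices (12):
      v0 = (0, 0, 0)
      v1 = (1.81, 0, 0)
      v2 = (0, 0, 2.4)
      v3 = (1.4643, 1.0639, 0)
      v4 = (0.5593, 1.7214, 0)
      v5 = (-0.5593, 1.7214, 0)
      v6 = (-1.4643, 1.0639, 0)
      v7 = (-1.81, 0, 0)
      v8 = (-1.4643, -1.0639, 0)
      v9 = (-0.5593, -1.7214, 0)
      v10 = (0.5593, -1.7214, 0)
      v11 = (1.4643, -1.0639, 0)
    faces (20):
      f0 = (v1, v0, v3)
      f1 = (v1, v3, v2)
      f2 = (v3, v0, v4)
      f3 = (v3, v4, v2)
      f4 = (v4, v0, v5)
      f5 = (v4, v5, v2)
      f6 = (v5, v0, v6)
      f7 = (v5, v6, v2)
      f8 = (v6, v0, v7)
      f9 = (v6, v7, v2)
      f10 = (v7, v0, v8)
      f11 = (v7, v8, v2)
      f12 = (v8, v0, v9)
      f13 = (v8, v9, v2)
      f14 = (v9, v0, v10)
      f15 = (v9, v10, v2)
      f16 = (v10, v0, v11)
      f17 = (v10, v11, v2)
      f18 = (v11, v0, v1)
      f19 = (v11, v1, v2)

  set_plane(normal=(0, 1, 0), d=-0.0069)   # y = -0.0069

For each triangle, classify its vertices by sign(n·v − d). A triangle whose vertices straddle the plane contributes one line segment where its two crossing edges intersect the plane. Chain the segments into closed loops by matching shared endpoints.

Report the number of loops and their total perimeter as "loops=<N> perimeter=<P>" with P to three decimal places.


Straddling triangles (10 of 20):
  (v7,v0,v8) [++-] → (-0.00949682, -0.0069, 0)–(-1.80776, -0.0069, 0)  len=1.7983
  (v7,v8,v2) [+-+] → (-1.80776, -0.0069, 0)–(-0.00949682, -0.0069, 2.38443)  len=2.9865
  (v8,v0,v9) [-+-] → (-0.00949682, -0.0069, 0)–(-0.00224188, -0.0069, 0)  len=0.0073
  (v8,v9,v2) [--+] → (-0.00224188, -0.0069, 2.39038)–(-0.00949682, -0.0069, 2.38443)  len=0.0094
  (v9,v0,v10) [-+-] → (-0.00224188, -0.0069, 0)–(0.00224188, -0.0069, 0)  len=0.0045
  (v9,v10,v2) [--+] → (0.00224188, -0.0069, 2.39038)–(-0.00224188, -0.0069, 2.39038)  len=0.0045
  (v10,v0,v11) [-+-] → (0.00224188, -0.0069, 0)–(0.00949682, -0.0069, 0)  len=0.0073
  (v10,v11,v2) [--+] → (0.00949682, -0.0069, 2.38443)–(0.00224188, -0.0069, 2.39038)  len=0.0094
  (v11,v0,v1) [-++] → (0.00949682, -0.0069, 0)–(1.80776, -0.0069, 0)  len=1.7983
  (v11,v1,v2) [-++] → (1.80776, -0.0069, 0)–(0.00949682, -0.0069, 2.38443)  len=2.9865

Chained into 1 loop(s):
  loop 1: 10 segments, perimeter = 9.6118
Total perimeter = 9.612

loops=1 perimeter=9.612


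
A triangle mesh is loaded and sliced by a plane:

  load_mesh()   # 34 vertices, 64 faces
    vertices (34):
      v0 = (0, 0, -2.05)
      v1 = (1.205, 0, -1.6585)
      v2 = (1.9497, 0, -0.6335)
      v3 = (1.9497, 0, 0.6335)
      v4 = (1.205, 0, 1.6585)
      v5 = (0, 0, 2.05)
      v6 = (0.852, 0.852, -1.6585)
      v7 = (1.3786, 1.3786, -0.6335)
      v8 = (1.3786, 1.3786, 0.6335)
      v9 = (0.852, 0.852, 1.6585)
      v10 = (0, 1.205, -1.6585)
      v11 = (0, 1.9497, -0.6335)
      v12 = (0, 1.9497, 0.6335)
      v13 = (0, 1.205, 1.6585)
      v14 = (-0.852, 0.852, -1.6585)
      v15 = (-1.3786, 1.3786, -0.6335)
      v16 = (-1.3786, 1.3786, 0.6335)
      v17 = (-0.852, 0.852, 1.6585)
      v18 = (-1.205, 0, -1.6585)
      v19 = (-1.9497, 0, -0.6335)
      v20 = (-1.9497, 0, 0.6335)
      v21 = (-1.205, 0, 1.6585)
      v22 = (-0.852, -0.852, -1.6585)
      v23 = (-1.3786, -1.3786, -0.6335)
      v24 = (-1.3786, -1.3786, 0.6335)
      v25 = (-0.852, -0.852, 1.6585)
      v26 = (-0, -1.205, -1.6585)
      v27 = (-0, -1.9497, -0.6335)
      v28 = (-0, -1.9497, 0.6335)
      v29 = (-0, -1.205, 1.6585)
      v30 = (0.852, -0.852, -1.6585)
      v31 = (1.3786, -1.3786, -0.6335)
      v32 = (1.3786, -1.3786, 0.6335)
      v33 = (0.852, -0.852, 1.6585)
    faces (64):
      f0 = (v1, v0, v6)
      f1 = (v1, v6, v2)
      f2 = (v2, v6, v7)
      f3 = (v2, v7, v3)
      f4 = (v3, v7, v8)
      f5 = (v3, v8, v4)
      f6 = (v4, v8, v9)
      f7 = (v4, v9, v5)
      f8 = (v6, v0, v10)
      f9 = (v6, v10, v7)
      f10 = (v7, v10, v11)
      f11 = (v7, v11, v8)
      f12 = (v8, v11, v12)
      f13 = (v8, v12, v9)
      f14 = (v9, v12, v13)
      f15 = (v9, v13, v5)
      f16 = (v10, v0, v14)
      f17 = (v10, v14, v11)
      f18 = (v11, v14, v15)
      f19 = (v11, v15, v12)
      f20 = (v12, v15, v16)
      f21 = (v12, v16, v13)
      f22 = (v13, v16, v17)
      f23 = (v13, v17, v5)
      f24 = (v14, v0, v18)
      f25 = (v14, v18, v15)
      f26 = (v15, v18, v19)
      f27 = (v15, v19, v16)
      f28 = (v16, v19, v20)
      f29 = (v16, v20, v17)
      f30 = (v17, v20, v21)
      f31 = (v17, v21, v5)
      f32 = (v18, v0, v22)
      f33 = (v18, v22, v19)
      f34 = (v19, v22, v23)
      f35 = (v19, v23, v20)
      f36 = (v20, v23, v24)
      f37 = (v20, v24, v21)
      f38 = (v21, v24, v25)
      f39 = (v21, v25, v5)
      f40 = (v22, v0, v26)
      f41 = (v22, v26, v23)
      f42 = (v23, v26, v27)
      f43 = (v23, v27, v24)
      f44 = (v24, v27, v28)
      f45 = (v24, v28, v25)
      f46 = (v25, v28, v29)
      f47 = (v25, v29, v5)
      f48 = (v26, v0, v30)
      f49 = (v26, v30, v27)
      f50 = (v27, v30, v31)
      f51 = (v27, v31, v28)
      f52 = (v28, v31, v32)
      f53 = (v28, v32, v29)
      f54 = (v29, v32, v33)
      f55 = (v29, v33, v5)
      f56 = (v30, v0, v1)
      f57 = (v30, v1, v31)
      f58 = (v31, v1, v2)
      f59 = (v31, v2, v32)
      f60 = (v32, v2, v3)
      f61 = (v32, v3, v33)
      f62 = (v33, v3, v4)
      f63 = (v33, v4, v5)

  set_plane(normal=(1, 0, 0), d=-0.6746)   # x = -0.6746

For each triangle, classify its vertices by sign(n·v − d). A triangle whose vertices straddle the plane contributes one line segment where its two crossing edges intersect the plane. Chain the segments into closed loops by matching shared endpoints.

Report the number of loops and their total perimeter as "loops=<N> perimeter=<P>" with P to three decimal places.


loops=1 perimeter=11.380

Straddling triangles (20 of 64):
  (v10,v0,v14) [++-] → (-0.6746, 0.6746, -1.74002)–(-0.6746, 0.9255, -1.6585)  len=0.2638
  (v10,v14,v11) [+-+] → (-0.6746, 0.9255, -1.6585)–(-0.6746, 1.08056, -1.44508)  len=0.2638
  (v11,v14,v15) [+--] → (-0.6746, 1.08056, -1.44508)–(-0.6746, 1.67024, -0.6335)  len=1.0032
  (v11,v15,v12) [+-+] → (-0.6746, 1.67024, -0.6335)–(-0.6746, 1.67024, 0.01351)  len=0.6470
  (v12,v15,v16) [+--] → (-0.6746, 1.67024, 0.01351)–(-0.6746, 1.67024, 0.6335)  len=0.6200
  (v12,v16,v13) [+-+] → (-0.6746, 1.67024, 0.6335)–(-0.6746, 1.28995, 1.15693)  len=0.6470
  (v13,v16,v17) [+--] → (-0.6746, 1.28995, 1.15693)–(-0.6746, 0.9255, 1.6585)  len=0.6200
  (v13,v17,v5) [+-+] → (-0.6746, 0.9255, 1.6585)–(-0.6746, 0.6746, 1.74002)  len=0.2638
  (v14,v0,v18) [-+-] → (-0.6746, 0.6746, -1.74002)–(-0.6746, 0, -1.83082)  len=0.6807
  (v17,v21,v5) [--+] → (-0.6746, 0, 1.83082)–(-0.6746, 0.6746, 1.74002)  len=0.6807
  (v18,v0,v22) [-+-] → (-0.6746, 0, -1.83082)–(-0.6746, -0.6746, -1.74002)  len=0.6807
  (v21,v25,v5) [--+] → (-0.6746, -0.6746, 1.74002)–(-0.6746, 0, 1.83082)  len=0.6807
  (v22,v0,v26) [-++] → (-0.6746, -0.6746, -1.74002)–(-0.6746, -0.9255, -1.6585)  len=0.2638
  (v22,v26,v23) [-+-] → (-0.6746, -0.9255, -1.6585)–(-0.6746, -1.28995, -1.15693)  len=0.6200
  (v23,v26,v27) [-++] → (-0.6746, -1.28995, -1.15693)–(-0.6746, -1.67024, -0.6335)  len=0.6470
  (v23,v27,v24) [-+-] → (-0.6746, -1.67024, -0.6335)–(-0.6746, -1.67024, -0.01351)  len=0.6200
  (v24,v27,v28) [-++] → (-0.6746, -1.67024, -0.01351)–(-0.6746, -1.67024, 0.6335)  len=0.6470
  (v24,v28,v25) [-+-] → (-0.6746, -1.67024, 0.6335)–(-0.6746, -1.08056, 1.44508)  len=1.0032
  (v25,v28,v29) [-++] → (-0.6746, -1.08056, 1.44508)–(-0.6746, -0.9255, 1.6585)  len=0.2638
  (v25,v29,v5) [-++] → (-0.6746, -0.9255, 1.6585)–(-0.6746, -0.6746, 1.74002)  len=0.2638

Chained into 1 loop(s):
  loop 1: 20 segments, perimeter = 11.3799
Total perimeter = 11.380


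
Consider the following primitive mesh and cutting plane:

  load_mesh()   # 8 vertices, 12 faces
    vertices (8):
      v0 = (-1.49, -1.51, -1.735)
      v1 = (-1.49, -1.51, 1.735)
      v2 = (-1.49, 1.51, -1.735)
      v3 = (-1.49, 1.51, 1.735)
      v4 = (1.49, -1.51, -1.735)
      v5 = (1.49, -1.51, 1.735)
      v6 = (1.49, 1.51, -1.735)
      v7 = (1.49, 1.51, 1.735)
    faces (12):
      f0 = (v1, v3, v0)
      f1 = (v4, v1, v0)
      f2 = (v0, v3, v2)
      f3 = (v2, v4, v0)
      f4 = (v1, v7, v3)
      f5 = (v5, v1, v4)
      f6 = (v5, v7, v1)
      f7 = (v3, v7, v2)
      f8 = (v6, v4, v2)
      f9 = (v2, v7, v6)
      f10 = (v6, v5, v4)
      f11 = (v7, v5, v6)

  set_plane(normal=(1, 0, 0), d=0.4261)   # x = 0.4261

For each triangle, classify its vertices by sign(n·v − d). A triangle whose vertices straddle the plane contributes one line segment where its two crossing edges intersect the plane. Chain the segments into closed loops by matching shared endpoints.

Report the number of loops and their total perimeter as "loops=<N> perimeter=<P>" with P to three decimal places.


Straddling triangles (8 of 12):
  (v4,v1,v0) [+--] → (0.4261, -1.51, -0.496163)–(0.4261, -1.51, -1.735)  len=1.2388
  (v2,v4,v0) [-+-] → (0.4261, -0.431819, -1.735)–(0.4261, -1.51, -1.735)  len=1.0782
  (v1,v7,v3) [-+-] → (0.4261, 0.431819, 1.735)–(0.4261, 1.51, 1.735)  len=1.0782
  (v5,v1,v4) [+-+] → (0.4261, -1.51, 1.735)–(0.4261, -1.51, -0.496163)  len=2.2312
  (v5,v7,v1) [++-] → (0.4261, 0.431819, 1.735)–(0.4261, -1.51, 1.735)  len=1.9418
  (v3,v7,v2) [-+-] → (0.4261, 1.51, 1.735)–(0.4261, 1.51, 0.496163)  len=1.2388
  (v6,v4,v2) [++-] → (0.4261, -0.431819, -1.735)–(0.4261, 1.51, -1.735)  len=1.9418
  (v2,v7,v6) [-++] → (0.4261, 1.51, 0.496163)–(0.4261, 1.51, -1.735)  len=2.2312

Chained into 1 loop(s):
  loop 1: 8 segments, perimeter = 12.9800
Total perimeter = 12.980

loops=1 perimeter=12.980


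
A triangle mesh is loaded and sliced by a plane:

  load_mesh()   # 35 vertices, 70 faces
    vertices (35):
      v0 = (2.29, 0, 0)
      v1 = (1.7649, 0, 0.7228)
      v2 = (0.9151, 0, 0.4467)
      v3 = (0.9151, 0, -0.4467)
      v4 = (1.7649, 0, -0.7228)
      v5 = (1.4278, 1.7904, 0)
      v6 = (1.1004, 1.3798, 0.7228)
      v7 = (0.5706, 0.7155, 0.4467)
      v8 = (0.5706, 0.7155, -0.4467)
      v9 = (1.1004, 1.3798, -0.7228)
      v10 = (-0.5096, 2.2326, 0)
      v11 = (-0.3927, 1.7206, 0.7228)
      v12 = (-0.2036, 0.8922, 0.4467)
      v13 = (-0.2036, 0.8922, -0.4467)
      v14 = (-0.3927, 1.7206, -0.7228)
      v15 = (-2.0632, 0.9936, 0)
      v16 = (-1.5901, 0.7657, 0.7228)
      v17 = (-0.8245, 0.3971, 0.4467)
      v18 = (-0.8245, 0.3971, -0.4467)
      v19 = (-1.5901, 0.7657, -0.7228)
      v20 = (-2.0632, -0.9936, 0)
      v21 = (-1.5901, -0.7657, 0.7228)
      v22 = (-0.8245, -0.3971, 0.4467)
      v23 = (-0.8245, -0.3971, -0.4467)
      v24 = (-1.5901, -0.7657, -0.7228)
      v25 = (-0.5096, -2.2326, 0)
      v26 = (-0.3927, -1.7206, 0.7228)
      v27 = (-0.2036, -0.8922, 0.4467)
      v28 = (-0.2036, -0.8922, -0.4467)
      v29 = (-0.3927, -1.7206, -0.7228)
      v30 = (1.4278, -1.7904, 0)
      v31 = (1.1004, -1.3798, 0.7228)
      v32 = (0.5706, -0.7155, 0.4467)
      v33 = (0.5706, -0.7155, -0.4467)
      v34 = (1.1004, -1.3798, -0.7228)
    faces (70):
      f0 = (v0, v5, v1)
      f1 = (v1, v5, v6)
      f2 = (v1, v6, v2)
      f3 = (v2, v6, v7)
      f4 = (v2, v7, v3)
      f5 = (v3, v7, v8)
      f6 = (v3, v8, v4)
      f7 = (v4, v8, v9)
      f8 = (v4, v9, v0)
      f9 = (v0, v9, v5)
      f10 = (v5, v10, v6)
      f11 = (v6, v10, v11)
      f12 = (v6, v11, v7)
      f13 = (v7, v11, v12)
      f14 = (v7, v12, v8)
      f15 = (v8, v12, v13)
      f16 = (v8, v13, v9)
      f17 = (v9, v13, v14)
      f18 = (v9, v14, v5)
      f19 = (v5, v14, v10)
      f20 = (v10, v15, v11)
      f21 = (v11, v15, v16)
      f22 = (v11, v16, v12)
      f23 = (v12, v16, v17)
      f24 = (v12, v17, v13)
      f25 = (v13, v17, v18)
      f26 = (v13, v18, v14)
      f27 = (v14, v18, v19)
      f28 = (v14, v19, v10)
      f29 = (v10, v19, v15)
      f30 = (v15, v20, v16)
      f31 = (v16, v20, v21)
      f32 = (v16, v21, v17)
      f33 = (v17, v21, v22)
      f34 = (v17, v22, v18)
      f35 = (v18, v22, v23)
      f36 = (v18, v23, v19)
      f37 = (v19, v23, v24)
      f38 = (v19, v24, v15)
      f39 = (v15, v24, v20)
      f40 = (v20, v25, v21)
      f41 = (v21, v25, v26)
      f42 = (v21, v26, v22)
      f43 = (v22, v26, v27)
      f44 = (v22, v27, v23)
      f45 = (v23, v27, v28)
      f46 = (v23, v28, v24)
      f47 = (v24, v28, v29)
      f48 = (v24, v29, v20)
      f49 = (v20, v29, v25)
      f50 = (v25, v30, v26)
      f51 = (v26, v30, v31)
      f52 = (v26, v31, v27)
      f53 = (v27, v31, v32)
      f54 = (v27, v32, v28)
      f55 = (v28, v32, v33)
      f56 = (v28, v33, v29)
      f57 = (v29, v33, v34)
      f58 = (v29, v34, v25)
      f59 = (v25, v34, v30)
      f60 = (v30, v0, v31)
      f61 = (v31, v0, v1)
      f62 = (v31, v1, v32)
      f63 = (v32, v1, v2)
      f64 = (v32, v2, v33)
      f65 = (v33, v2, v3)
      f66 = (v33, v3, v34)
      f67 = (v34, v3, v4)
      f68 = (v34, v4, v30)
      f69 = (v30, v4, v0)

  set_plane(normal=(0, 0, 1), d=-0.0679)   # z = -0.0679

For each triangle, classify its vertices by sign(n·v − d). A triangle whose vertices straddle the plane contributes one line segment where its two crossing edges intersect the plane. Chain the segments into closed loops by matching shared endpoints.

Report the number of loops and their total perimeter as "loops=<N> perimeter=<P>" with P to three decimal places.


loops=2 perimeter=19.170

Straddling triangles (28 of 70):
  (v2,v7,v3) [++-] → (0.769033, 0.303371, -0.0679)–(0.9151, 0, -0.0679)  len=0.3367
  (v3,v7,v8) [-+-] → (0.769033, 0.303371, -0.0679)–(0.5706, 0.7155, -0.0679)  len=0.4574
  (v4,v9,v0) [--+] → (2.17825, 0.129619, -0.0679)–(2.24067, 0, -0.0679)  len=0.1439
  (v0,v9,v5) [+-+] → (2.17825, 0.129619, -0.0679)–(1.39704, 1.75183, -0.0679)  len=1.8005
  (v7,v12,v8) [++-] → (0.242341, 0.79042, -0.0679)–(0.5706, 0.7155, -0.0679)  len=0.3367
  (v8,v12,v13) [-+-] → (0.242341, 0.79042, -0.0679)–(-0.2036, 0.8922, -0.0679)  len=0.4574
  (v9,v14,v5) [--+] → (1.25678, 1.78384, -0.0679)–(1.39704, 1.75183, -0.0679)  len=0.1439
  (v5,v14,v10) [+-+] → (1.25678, 1.78384, -0.0679)–(-0.498618, 2.1845, -0.0679)  len=1.8005
  (v12,v17,v13) [++-] → (-0.46686, 0.682278, -0.0679)–(-0.2036, 0.8922, -0.0679)  len=0.3367
  (v13,v17,v18) [-+-] → (-0.46686, 0.682278, -0.0679)–(-0.8245, 0.3971, -0.0679)  len=0.4574
  (v14,v19,v10) [--+] → (-0.611102, 2.0948, -0.0679)–(-0.498618, 2.1845, -0.0679)  len=0.1439
  (v10,v19,v15) [+-+] → (-0.611102, 2.0948, -0.0679)–(-2.01876, 0.972191, -0.0679)  len=1.8005
  (v17,v22,v18) [++-] → (-0.8245, 0.0603606, -0.0679)–(-0.8245, 0.3971, -0.0679)  len=0.3367
  (v18,v22,v23) [-+-] → (-0.8245, 0.0603606, -0.0679)–(-0.8245, -0.3971, -0.0679)  len=0.4575
  (v19,v24,v15) [--+] → (-2.01876, 0.828331, -0.0679)–(-2.01876, 0.972191, -0.0679)  len=0.1439
  (v15,v24,v20) [+-+] → (-2.01876, 0.828331, -0.0679)–(-2.01876, -0.972191, -0.0679)  len=1.8005
  (v22,v27,v23) [++-] → (-0.56124, -0.607022, -0.0679)–(-0.8245, -0.3971, -0.0679)  len=0.3367
  (v23,v27,v28) [-+-] → (-0.56124, -0.607022, -0.0679)–(-0.2036, -0.8922, -0.0679)  len=0.4574
  (v24,v29,v20) [--+] → (-1.90627, -1.06189, -0.0679)–(-2.01876, -0.972191, -0.0679)  len=0.1439
  (v20,v29,v25) [+-+] → (-1.90627, -1.06189, -0.0679)–(-0.498618, -2.1845, -0.0679)  len=1.8005
  (v27,v32,v28) [++-] → (0.124659, -0.81728, -0.0679)–(-0.2036, -0.8922, -0.0679)  len=0.3367
  (v28,v32,v33) [-+-] → (0.124659, -0.81728, -0.0679)–(0.5706, -0.7155, -0.0679)  len=0.4574
  (v29,v34,v25) [--+] → (-0.358356, -2.15249, -0.0679)–(-0.498618, -2.1845, -0.0679)  len=0.1439
  (v25,v34,v30) [+-+] → (-0.358356, -2.15249, -0.0679)–(1.39704, -1.75183, -0.0679)  len=1.8005
  (v32,v2,v33) [++-] → (0.716667, -0.412129, -0.0679)–(0.5706, -0.7155, -0.0679)  len=0.3367
  (v33,v2,v3) [-+-] → (0.716667, -0.412129, -0.0679)–(0.9151, 0, -0.0679)  len=0.4574
  (v34,v4,v30) [--+] → (1.45947, -1.62221, -0.0679)–(1.39704, -1.75183, -0.0679)  len=0.1439
  (v30,v4,v0) [+-+] → (1.45947, -1.62221, -0.0679)–(2.24067, 0, -0.0679)  len=1.8005

Chained into 2 loop(s):
  loop 1: 14 segments, perimeter = 5.5589
  loop 2: 14 segments, perimeter = 13.6107
Total perimeter = 19.170


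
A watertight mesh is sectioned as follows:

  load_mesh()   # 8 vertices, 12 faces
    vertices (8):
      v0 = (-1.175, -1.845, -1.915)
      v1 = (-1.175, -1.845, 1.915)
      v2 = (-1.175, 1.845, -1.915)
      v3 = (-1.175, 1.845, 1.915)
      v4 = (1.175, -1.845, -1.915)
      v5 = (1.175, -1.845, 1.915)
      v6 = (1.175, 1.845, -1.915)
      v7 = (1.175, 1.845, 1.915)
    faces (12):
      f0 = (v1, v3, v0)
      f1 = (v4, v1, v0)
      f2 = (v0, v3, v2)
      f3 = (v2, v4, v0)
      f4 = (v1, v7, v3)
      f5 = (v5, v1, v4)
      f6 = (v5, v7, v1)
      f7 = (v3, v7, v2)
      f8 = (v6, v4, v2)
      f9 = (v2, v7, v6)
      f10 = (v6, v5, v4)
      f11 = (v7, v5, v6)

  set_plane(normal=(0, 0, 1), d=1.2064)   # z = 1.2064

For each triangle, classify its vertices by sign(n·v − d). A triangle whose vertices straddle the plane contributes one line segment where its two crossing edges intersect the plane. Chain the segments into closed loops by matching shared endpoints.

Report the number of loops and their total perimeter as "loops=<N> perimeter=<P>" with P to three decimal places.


Straddling triangles (8 of 12):
  (v1,v3,v0) [++-] → (-1.175, 1.1623, 1.2064)–(-1.175, -1.845, 1.2064)  len=3.0073
  (v4,v1,v0) [-+-] → (-0.740219, -1.845, 1.2064)–(-1.175, -1.845, 1.2064)  len=0.4348
  (v0,v3,v2) [-+-] → (-1.175, 1.1623, 1.2064)–(-1.175, 1.845, 1.2064)  len=0.6827
  (v5,v1,v4) [++-] → (-0.740219, -1.845, 1.2064)–(1.175, -1.845, 1.2064)  len=1.9152
  (v3,v7,v2) [++-] → (0.740219, 1.845, 1.2064)–(-1.175, 1.845, 1.2064)  len=1.9152
  (v2,v7,v6) [-+-] → (0.740219, 1.845, 1.2064)–(1.175, 1.845, 1.2064)  len=0.4348
  (v6,v5,v4) [-+-] → (1.175, -1.1623, 1.2064)–(1.175, -1.845, 1.2064)  len=0.6827
  (v7,v5,v6) [++-] → (1.175, -1.1623, 1.2064)–(1.175, 1.845, 1.2064)  len=3.0073

Chained into 1 loop(s):
  loop 1: 8 segments, perimeter = 12.0800
Total perimeter = 12.080

loops=1 perimeter=12.080


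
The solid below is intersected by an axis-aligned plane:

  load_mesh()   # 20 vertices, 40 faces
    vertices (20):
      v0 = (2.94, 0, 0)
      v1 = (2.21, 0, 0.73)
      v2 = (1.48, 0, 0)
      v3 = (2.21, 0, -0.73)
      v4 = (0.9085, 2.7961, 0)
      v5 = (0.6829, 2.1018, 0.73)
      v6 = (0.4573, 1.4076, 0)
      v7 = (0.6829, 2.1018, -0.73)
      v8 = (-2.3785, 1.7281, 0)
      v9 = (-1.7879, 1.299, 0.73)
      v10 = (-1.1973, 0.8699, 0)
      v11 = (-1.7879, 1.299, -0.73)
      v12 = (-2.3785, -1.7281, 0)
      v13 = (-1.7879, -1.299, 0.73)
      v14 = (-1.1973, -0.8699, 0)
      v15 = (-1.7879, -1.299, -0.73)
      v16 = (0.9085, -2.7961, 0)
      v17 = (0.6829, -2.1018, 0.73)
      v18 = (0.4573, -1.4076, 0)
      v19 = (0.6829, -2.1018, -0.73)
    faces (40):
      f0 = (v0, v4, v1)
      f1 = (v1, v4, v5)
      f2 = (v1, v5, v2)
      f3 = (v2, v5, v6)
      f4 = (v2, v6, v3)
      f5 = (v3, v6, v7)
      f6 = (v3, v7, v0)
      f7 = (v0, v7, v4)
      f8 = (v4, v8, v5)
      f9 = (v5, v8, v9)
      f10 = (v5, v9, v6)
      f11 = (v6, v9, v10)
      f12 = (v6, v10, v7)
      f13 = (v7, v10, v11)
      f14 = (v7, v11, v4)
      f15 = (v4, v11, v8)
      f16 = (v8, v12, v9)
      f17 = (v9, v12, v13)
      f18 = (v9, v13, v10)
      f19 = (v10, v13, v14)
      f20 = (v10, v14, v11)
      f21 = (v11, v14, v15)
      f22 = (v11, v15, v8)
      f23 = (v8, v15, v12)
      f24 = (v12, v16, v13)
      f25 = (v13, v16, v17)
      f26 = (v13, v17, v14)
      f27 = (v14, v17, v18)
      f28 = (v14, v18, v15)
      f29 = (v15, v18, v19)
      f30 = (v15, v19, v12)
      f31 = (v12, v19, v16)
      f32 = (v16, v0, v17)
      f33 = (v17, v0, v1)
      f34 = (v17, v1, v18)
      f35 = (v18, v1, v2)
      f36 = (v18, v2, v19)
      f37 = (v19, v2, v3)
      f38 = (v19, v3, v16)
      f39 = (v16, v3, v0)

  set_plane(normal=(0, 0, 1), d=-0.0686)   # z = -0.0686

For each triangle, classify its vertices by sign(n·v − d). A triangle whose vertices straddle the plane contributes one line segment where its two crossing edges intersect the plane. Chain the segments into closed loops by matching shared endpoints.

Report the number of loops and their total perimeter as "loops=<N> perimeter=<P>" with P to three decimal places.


loops=2 perimeter=25.980

Straddling triangles (20 of 40):
  (v2,v6,v3) [++-] → (0.622006, 1.27532, -0.0686)–(1.5486, 0, -0.0686)  len=1.5764
  (v3,v6,v7) [-+-] → (0.622006, 1.27532, -0.0686)–(0.4785, 1.47284, -0.0686)  len=0.2441
  (v3,v7,v0) [--+] → (2.72789, 0.197512, -0.0686)–(2.8714, 0, -0.0686)  len=0.2441
  (v0,v7,v4) [+-+] → (2.72789, 0.197512, -0.0686)–(0.8873, 2.73085, -0.0686)  len=3.1314
  (v6,v10,v7) [++-] → (-1.02061, 0.985665, -0.0686)–(0.4785, 1.47284, -0.0686)  len=1.5763
  (v7,v10,v11) [-+-] → (-1.02061, 0.985665, -0.0686)–(-1.2528, 0.910224, -0.0686)  len=0.2441
  (v7,v11,v4) [--+] → (0.655112, 2.65541, -0.0686)–(0.8873, 2.73085, -0.0686)  len=0.2441
  (v4,v11,v8) [+-+] → (0.655112, 2.65541, -0.0686)–(-2.323, 1.68778, -0.0686)  len=3.1314
  (v10,v14,v11) [++-] → (-1.2528, -0.666083, -0.0686)–(-1.2528, 0.910224, -0.0686)  len=1.5763
  (v11,v14,v15) [-+-] → (-1.2528, -0.666083, -0.0686)–(-1.2528, -0.910224, -0.0686)  len=0.2441
  (v11,v15,v8) [--+] → (-2.323, 1.44364, -0.0686)–(-2.323, 1.68778, -0.0686)  len=0.2441
  (v8,v15,v12) [+-+] → (-2.323, 1.44364, -0.0686)–(-2.323, -1.68778, -0.0686)  len=3.1314
  (v14,v18,v15) [++-] → (0.246313, -1.39739, -0.0686)–(-1.2528, -0.910224, -0.0686)  len=1.5763
  (v15,v18,v19) [-+-] → (0.246313, -1.39739, -0.0686)–(0.4785, -1.47284, -0.0686)  len=0.2441
  (v15,v19,v12) [--+] → (-2.09081, -1.76322, -0.0686)–(-2.323, -1.68778, -0.0686)  len=0.2441
  (v12,v19,v16) [+-+] → (-2.09081, -1.76322, -0.0686)–(0.8873, -2.73085, -0.0686)  len=3.1314
  (v18,v2,v19) [++-] → (1.40509, -0.197512, -0.0686)–(0.4785, -1.47284, -0.0686)  len=1.5764
  (v19,v2,v3) [-+-] → (1.40509, -0.197512, -0.0686)–(1.5486, 0, -0.0686)  len=0.2441
  (v19,v3,v16) [--+] → (1.03081, -2.53334, -0.0686)–(0.8873, -2.73085, -0.0686)  len=0.2441
  (v16,v3,v0) [+-+] → (1.03081, -2.53334, -0.0686)–(2.8714, 0, -0.0686)  len=3.1314

Chained into 2 loop(s):
  loop 1: 10 segments, perimeter = 9.1024
  loop 2: 10 segments, perimeter = 16.8776
Total perimeter = 25.980


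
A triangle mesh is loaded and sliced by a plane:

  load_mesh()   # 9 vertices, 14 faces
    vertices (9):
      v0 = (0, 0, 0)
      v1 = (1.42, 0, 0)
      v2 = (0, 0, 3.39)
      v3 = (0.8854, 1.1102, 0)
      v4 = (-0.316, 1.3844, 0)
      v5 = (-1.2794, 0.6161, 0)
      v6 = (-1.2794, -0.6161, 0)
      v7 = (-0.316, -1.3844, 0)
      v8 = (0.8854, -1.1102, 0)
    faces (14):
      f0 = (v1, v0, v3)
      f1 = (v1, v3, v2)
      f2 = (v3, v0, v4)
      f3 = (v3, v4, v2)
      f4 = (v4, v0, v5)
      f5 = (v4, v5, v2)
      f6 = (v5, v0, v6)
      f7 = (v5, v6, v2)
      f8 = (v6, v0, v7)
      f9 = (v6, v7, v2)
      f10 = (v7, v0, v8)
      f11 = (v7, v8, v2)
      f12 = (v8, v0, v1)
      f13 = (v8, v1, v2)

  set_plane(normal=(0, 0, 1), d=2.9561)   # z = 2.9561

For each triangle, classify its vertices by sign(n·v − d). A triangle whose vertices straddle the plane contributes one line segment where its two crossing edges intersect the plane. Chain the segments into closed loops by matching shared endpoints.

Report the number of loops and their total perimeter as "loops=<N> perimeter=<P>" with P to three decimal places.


loops=1 perimeter=1.104

Straddling triangles (7 of 14):
  (v1,v3,v2) [--+] → (0.113326, 0.142099, 2.9561)–(0.181752, 0, 2.9561)  len=0.1577
  (v3,v4,v2) [--+] → (-0.0404461, 0.177195, 2.9561)–(0.113326, 0.142099, 2.9561)  len=0.1577
  (v4,v5,v2) [--+] → (-0.163756, 0.0788572, 2.9561)–(-0.0404461, 0.177195, 2.9561)  len=0.1577
  (v5,v6,v2) [--+] → (-0.163756, -0.0788572, 2.9561)–(-0.163756, 0.0788572, 2.9561)  len=0.1577
  (v6,v7,v2) [--+] → (-0.0404461, -0.177195, 2.9561)–(-0.163756, -0.0788572, 2.9561)  len=0.1577
  (v7,v8,v2) [--+] → (0.113326, -0.142099, 2.9561)–(-0.0404461, -0.177195, 2.9561)  len=0.1577
  (v8,v1,v2) [--+] → (0.181752, 0, 2.9561)–(0.113326, -0.142099, 2.9561)  len=0.1577

Chained into 1 loop(s):
  loop 1: 7 segments, perimeter = 1.1040
Total perimeter = 1.104


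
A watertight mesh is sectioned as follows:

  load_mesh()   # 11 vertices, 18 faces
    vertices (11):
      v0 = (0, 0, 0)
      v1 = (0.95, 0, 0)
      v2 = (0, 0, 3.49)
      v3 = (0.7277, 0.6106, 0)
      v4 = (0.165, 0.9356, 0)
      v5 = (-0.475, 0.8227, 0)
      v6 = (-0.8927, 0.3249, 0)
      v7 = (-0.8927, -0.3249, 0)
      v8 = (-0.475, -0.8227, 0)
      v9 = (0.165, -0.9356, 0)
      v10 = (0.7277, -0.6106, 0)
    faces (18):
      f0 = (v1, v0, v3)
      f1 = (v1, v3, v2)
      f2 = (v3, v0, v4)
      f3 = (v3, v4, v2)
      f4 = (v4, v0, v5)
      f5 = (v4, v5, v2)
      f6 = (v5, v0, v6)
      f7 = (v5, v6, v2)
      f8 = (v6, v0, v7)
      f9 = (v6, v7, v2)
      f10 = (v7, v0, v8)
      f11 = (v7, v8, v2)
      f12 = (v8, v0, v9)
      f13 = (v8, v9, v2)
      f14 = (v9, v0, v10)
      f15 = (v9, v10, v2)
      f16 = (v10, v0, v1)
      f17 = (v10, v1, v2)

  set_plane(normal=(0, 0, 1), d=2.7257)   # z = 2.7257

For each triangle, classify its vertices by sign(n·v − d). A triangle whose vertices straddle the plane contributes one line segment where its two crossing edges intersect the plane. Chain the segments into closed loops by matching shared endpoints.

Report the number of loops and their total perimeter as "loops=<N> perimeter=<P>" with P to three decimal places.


Straddling triangles (9 of 18):
  (v1,v3,v2) [--+] → (0.159364, 0.13372, 2.7257)–(0.208047, 0, 2.7257)  len=0.1423
  (v3,v4,v2) [--+] → (0.0361345, 0.204894, 2.7257)–(0.159364, 0.13372, 2.7257)  len=0.1423
  (v4,v5,v2) [--+] → (-0.104024, 0.180169, 2.7257)–(0.0361345, 0.204894, 2.7257)  len=0.1423
  (v5,v6,v2) [--+] → (-0.195499, 0.0711522, 2.7257)–(-0.104024, 0.180169, 2.7257)  len=0.1423
  (v6,v7,v2) [--+] → (-0.195499, -0.0711522, 2.7257)–(-0.195499, 0.0711522, 2.7257)  len=0.1423
  (v7,v8,v2) [--+] → (-0.104024, -0.180169, 2.7257)–(-0.195499, -0.0711522, 2.7257)  len=0.1423
  (v8,v9,v2) [--+] → (0.0361345, -0.204894, 2.7257)–(-0.104024, -0.180169, 2.7257)  len=0.1423
  (v9,v10,v2) [--+] → (0.159364, -0.13372, 2.7257)–(0.0361345, -0.204894, 2.7257)  len=0.1423
  (v10,v1,v2) [--+] → (0.208047, 0, 2.7257)–(0.159364, -0.13372, 2.7257)  len=0.1423

Chained into 1 loop(s):
  loop 1: 9 segments, perimeter = 1.2808
Total perimeter = 1.281

loops=1 perimeter=1.281


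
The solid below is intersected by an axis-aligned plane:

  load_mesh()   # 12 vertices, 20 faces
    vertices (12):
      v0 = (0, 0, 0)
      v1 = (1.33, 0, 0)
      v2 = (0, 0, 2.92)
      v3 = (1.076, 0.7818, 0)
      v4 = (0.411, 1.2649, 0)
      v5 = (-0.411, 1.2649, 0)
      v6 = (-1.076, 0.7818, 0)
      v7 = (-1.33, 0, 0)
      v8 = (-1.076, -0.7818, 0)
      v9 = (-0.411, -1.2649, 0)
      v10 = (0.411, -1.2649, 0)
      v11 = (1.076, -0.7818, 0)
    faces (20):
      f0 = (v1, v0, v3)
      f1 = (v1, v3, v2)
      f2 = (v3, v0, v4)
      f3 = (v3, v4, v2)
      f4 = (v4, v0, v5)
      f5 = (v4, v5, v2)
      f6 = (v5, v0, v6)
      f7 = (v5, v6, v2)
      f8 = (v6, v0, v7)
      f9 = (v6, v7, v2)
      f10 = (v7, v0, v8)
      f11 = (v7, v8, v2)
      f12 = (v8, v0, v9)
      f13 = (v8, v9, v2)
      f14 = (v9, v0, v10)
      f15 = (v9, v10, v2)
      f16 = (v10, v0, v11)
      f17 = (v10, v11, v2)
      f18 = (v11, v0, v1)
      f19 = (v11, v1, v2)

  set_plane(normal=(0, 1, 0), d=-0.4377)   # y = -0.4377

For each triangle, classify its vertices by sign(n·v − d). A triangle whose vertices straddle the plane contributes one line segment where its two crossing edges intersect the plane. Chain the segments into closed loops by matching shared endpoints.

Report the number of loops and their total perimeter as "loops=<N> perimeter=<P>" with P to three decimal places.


Straddling triangles (10 of 20):
  (v7,v0,v8) [++-] → (-0.602411, -0.4377, 0)–(-1.1878, -0.4377, 0)  len=0.5854
  (v7,v8,v2) [+-+] → (-1.1878, -0.4377, 0)–(-0.602411, -0.4377, 1.2852)  len=1.4122
  (v8,v0,v9) [-+-] → (-0.602411, -0.4377, 0)–(-0.14222, -0.4377, 0)  len=0.4602
  (v8,v9,v2) [--+] → (-0.14222, -0.4377, 1.90958)–(-0.602411, -0.4377, 1.2852)  len=0.7756
  (v9,v0,v10) [-+-] → (-0.14222, -0.4377, 0)–(0.14222, -0.4377, 0)  len=0.2844
  (v9,v10,v2) [--+] → (0.14222, -0.4377, 1.90958)–(-0.14222, -0.4377, 1.90958)  len=0.2844
  (v10,v0,v11) [-+-] → (0.14222, -0.4377, 0)–(0.602411, -0.4377, 0)  len=0.4602
  (v10,v11,v2) [--+] → (0.602411, -0.4377, 1.2852)–(0.14222, -0.4377, 1.90958)  len=0.7756
  (v11,v0,v1) [-++] → (0.602411, -0.4377, 0)–(1.1878, -0.4377, 0)  len=0.5854
  (v11,v1,v2) [-++] → (1.1878, -0.4377, 0)–(0.602411, -0.4377, 1.2852)  len=1.4122

Chained into 1 loop(s):
  loop 1: 10 segments, perimeter = 7.0358
Total perimeter = 7.036

loops=1 perimeter=7.036


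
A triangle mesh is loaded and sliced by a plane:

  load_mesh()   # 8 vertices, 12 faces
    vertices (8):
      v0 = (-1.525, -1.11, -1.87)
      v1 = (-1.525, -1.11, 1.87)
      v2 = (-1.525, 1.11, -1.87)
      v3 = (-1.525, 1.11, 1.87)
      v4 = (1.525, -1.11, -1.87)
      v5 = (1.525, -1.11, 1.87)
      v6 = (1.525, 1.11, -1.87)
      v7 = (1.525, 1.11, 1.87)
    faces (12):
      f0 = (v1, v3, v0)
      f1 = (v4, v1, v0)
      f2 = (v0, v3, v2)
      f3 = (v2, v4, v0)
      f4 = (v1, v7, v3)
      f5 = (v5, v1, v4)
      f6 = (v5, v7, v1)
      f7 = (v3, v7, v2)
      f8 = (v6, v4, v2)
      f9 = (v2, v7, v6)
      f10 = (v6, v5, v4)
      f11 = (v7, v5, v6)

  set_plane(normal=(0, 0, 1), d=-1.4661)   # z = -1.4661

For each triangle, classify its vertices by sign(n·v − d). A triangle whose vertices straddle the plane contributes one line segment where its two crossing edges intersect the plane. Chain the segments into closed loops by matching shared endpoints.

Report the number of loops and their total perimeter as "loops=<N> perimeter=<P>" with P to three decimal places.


Straddling triangles (8 of 12):
  (v1,v3,v0) [++-] → (-1.525, -0.870252, -1.4661)–(-1.525, -1.11, -1.4661)  len=0.2397
  (v4,v1,v0) [-+-] → (1.19562, -1.11, -1.4661)–(-1.525, -1.11, -1.4661)  len=2.7206
  (v0,v3,v2) [-+-] → (-1.525, -0.870252, -1.4661)–(-1.525, 1.11, -1.4661)  len=1.9803
  (v5,v1,v4) [++-] → (1.19562, -1.11, -1.4661)–(1.525, -1.11, -1.4661)  len=0.3294
  (v3,v7,v2) [++-] → (-1.19562, 1.11, -1.4661)–(-1.525, 1.11, -1.4661)  len=0.3294
  (v2,v7,v6) [-+-] → (-1.19562, 1.11, -1.4661)–(1.525, 1.11, -1.4661)  len=2.7206
  (v6,v5,v4) [-+-] → (1.525, 0.870252, -1.4661)–(1.525, -1.11, -1.4661)  len=1.9803
  (v7,v5,v6) [++-] → (1.525, 0.870252, -1.4661)–(1.525, 1.11, -1.4661)  len=0.2397

Chained into 1 loop(s):
  loop 1: 8 segments, perimeter = 10.5400
Total perimeter = 10.540

loops=1 perimeter=10.540
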